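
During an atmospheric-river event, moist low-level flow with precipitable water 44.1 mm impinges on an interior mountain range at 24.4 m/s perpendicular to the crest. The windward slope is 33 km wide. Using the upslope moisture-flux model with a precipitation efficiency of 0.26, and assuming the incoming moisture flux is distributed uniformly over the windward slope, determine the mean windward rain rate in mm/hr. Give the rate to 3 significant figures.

R ≈ 30.5 mm/hr

Incoming column moisture flux per unit ridge length: F = V × PW = 24.4 × 44.1 = 1076.04 mm·m/s.
Spread over the 33 km slope with efficiency ε = 0.26: R = ε·F/W = 0.26 × 1076.04 / 33000 m = 8.478e-03 mm/s.
R = 8.478e-03 × 3600 = 30.5 mm/hr.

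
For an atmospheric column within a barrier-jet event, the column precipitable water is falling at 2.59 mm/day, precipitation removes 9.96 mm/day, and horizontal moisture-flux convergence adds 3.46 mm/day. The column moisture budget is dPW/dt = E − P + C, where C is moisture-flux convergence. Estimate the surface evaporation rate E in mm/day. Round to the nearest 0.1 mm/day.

E ≈ 3.9 mm/day

dPW/dt = -2.59 mm/day.
E = dPW/dt + P − C = (-2.59) + 9.96 − (3.46) = 3.9 mm/day.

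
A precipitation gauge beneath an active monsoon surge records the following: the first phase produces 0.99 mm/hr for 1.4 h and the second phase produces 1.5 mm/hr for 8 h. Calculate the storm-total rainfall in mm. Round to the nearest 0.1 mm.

Total = Σ Rᵢ Δtᵢ = 0.99 × 1.4 + 1.5 × 8
      = 1.386 + 12 = 13.4 mm.

total ≈ 13.4 mm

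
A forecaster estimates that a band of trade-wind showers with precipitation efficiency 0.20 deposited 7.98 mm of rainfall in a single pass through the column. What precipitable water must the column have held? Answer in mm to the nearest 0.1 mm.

PW = rainfall / ε = 7.98 / 0.20 = 39.9 mm.

PW ≈ 39.9 mm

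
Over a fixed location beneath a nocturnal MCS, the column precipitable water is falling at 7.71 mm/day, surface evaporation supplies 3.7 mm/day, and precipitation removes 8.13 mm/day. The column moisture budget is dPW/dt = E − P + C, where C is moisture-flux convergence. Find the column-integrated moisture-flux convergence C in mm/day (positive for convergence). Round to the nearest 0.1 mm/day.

C ≈ -3.3 mm/day

dPW/dt = -7.71 mm/day.
C = dPW/dt − E + P = (-7.71) − 3.7 + 8.13 = -3.3 mm/day.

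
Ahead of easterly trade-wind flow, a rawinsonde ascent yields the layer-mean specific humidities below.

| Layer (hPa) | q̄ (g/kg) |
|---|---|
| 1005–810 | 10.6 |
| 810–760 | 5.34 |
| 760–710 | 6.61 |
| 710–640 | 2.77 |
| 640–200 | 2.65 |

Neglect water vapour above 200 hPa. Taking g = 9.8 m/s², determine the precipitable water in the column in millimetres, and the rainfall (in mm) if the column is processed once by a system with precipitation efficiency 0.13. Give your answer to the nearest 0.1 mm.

PW ≈ 41.1 mm; rainfall ≈ 5.3 mm

Precipitable water is the column-integrated vapour mass per unit area: PW = (1/g) Σ q̄ Δp, with q in kg/kg and Δp in Pa (1 kg/m² of water = 1 mm).
Layer 1005–810 hPa: Δp = 195 hPa = 19500 Pa, q̄ = 0.0106 kg/kg → 0.0106 × 19500 / 9.8 = 21.09 mm
Layer 810–760 hPa: Δp = 50 hPa = 5000 Pa, q̄ = 0.00534 kg/kg → 0.00534 × 5000 / 9.8 = 2.72 mm
Layer 760–710 hPa: Δp = 50 hPa = 5000 Pa, q̄ = 0.00661 kg/kg → 0.00661 × 5000 / 9.8 = 3.37 mm
Layer 710–640 hPa: Δp = 70 hPa = 7000 Pa, q̄ = 0.00277 kg/kg → 0.00277 × 7000 / 9.8 = 1.98 mm
Layer 640–200 hPa: Δp = 440 hPa = 44000 Pa, q̄ = 0.00265 kg/kg → 0.00265 × 44000 / 9.8 = 11.90 mm
PW = 21.09 + 2.72 + 3.37 + 1.98 + 11.90 = 41.06 ≈ 41.1 mm.
Rainfall = ε × PW = 0.13 × 41.1 = 5.3 mm.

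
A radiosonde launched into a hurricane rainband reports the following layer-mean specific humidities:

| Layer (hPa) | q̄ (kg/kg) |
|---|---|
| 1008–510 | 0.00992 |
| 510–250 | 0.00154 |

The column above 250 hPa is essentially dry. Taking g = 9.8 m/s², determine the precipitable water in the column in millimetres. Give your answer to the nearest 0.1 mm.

PW ≈ 54.5 mm

Precipitable water is the column-integrated vapour mass per unit area: PW = (1/g) Σ q̄ Δp, with q in kg/kg and Δp in Pa (1 kg/m² of water = 1 mm).
Layer 1008–510 hPa: Δp = 498 hPa = 49800 Pa, q̄ = 0.00992 kg/kg → 0.00992 × 49800 / 9.8 = 50.41 mm
Layer 510–250 hPa: Δp = 260 hPa = 26000 Pa, q̄ = 0.00154 kg/kg → 0.00154 × 26000 / 9.8 = 4.09 mm
PW = 50.41 + 4.09 = 54.50 ≈ 54.5 mm.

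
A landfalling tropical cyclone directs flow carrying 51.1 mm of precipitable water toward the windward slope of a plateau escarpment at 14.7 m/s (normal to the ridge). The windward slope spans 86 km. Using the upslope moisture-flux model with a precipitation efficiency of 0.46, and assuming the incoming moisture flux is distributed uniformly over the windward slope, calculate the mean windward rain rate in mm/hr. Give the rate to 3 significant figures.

R ≈ 14.5 mm/hr

Incoming column moisture flux per unit ridge length: F = V × PW = 14.7 × 51.1 = 751.17 mm·m/s.
Spread over the 86 km slope with efficiency ε = 0.46: R = ε·F/W = 0.46 × 751.17 / 86000 m = 4.018e-03 mm/s.
R = 4.018e-03 × 3600 = 14.5 mm/hr.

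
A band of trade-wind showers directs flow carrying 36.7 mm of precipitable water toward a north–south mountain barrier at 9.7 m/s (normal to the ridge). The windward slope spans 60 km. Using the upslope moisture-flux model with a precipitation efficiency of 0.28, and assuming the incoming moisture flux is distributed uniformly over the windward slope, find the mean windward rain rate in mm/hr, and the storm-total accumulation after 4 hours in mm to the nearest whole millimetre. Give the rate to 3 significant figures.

R ≈ 5.98 mm/hr; total ≈ 24 mm

Incoming column moisture flux per unit ridge length: F = V × PW = 9.7 × 36.7 = 355.99 mm·m/s.
Spread over the 60 km slope with efficiency ε = 0.28: R = ε·F/W = 0.28 × 355.99 / 60000 m = 1.661e-03 mm/s.
R = 1.661e-03 × 3600 = 5.98 mm/hr.
Over 4 h: total = 5.98 × 4 = 23.92 ≈ 24 mm.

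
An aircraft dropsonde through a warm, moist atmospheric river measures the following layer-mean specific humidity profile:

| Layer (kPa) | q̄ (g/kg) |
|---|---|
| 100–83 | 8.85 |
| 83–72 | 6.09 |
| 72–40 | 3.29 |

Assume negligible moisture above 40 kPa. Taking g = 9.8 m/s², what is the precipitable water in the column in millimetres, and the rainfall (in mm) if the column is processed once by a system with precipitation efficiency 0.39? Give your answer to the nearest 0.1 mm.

Precipitable water is the column-integrated vapour mass per unit area: PW = (1/g) Σ q̄ Δp, with q in kg/kg and Δp in Pa (1 kg/m² of water = 1 mm).
Layer 100–83 kPa: Δp = 170 hPa = 17000 Pa, q̄ = 0.00885 kg/kg → 0.00885 × 17000 / 9.8 = 15.35 mm
Layer 83–72 kPa: Δp = 110 hPa = 11000 Pa, q̄ = 0.00609 kg/kg → 0.00609 × 11000 / 9.8 = 6.84 mm
Layer 72–40 kPa: Δp = 320 hPa = 32000 Pa, q̄ = 0.00329 kg/kg → 0.00329 × 32000 / 9.8 = 10.74 mm
PW = 15.35 + 6.84 + 10.74 = 32.93 ≈ 32.9 mm.
Rainfall = ε × PW = 0.39 × 32.9 = 12.8 mm.

PW ≈ 32.9 mm; rainfall ≈ 12.8 mm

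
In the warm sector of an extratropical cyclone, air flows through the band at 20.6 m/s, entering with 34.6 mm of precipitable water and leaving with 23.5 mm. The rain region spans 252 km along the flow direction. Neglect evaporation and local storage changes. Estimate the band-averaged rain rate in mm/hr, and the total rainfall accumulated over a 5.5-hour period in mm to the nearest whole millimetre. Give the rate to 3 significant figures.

Column moisture flux per unit crosswind length is F = V × PW.
Inflow: F_in = 20.6 × 34.6 = 712.76 mm·m/s
Outflow: F_out = 20.6 × 23.5 = 484.1 mm·m/s
Steady-state rate R = (F_in − F_out)/L = (712.76 − 484.1) / 252000 m = 9.074e-04 mm/s.
R = 9.074e-04 × 3600 = 3.27 mm/hr.
Over 5.5 h: total = 3.27 × 5.5 = 17.985 ≈ 18 mm.

R ≈ 3.27 mm/hr; total ≈ 18 mm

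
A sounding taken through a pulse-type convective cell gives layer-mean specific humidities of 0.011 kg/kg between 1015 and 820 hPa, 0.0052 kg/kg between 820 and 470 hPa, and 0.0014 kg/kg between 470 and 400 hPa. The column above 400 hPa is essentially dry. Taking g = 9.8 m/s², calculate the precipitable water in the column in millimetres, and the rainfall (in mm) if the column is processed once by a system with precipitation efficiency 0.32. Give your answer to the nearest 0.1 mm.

PW ≈ 41.5 mm; rainfall ≈ 13.3 mm

Precipitable water is the column-integrated vapour mass per unit area: PW = (1/g) Σ q̄ Δp, with q in kg/kg and Δp in Pa (1 kg/m² of water = 1 mm).
Layer 1015–820 hPa: Δp = 195 hPa = 19500 Pa, q̄ = 0.011 kg/kg → 0.011 × 19500 / 9.8 = 21.89 mm
Layer 820–470 hPa: Δp = 350 hPa = 35000 Pa, q̄ = 0.0052 kg/kg → 0.0052 × 35000 / 9.8 = 18.57 mm
Layer 470–400 hPa: Δp = 70 hPa = 7000 Pa, q̄ = 0.0014 kg/kg → 0.0014 × 7000 / 9.8 = 1.00 mm
PW = 21.89 + 18.57 + 1.00 = 41.46 ≈ 41.5 mm.
Rainfall = ε × PW = 0.32 × 41.5 = 13.3 mm.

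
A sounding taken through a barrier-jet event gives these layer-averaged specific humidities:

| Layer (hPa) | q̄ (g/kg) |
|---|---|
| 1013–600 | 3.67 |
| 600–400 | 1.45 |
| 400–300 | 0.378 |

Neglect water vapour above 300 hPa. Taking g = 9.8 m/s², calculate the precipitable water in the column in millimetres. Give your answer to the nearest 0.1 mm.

Precipitable water is the column-integrated vapour mass per unit area: PW = (1/g) Σ q̄ Δp, with q in kg/kg and Δp in Pa (1 kg/m² of water = 1 mm).
Layer 1013–600 hPa: Δp = 413 hPa = 41300 Pa, q̄ = 0.00367 kg/kg → 0.00367 × 41300 / 9.8 = 15.47 mm
Layer 600–400 hPa: Δp = 200 hPa = 20000 Pa, q̄ = 0.00145 kg/kg → 0.00145 × 20000 / 9.8 = 2.96 mm
Layer 400–300 hPa: Δp = 100 hPa = 10000 Pa, q̄ = 0.000378 kg/kg → 0.000378 × 10000 / 9.8 = 0.39 mm
PW = 15.47 + 2.96 + 0.39 = 18.82 ≈ 18.8 mm.

PW ≈ 18.8 mm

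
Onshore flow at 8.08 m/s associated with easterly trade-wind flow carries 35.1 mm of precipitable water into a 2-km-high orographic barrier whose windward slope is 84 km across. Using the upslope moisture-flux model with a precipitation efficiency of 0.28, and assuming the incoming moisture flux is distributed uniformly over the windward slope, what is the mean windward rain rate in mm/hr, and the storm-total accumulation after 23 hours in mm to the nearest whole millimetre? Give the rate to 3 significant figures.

R ≈ 3.40 mm/hr; total ≈ 78 mm

Incoming column moisture flux per unit ridge length: F = V × PW = 8.08 × 35.1 = 283.608 mm·m/s.
Spread over the 84 km slope with efficiency ε = 0.28: R = ε·F/W = 0.28 × 283.608 / 84000 m = 9.454e-04 mm/s.
R = 9.454e-04 × 3600 = 3.40 mm/hr.
Over 23 h: total = 3.40 × 23 = 78.2 ≈ 78 mm.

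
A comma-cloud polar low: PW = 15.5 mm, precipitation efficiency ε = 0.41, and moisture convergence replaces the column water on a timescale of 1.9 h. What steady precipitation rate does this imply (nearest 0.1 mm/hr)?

Each overturning extracts ε × PW = 0.41 × 15.5 = 6.355 mm.
Rate = ε·PW / τ = 6.355 / 1.9 h = 3.3 mm/hr.

R ≈ 3.3 mm/hr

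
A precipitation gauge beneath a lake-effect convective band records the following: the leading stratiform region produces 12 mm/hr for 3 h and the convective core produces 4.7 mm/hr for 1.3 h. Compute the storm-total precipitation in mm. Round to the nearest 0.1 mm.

Total = Σ Rᵢ Δtᵢ = 12 × 3 + 4.7 × 1.3
      = 36 + 6.11 = 42.1 mm.

total ≈ 42.1 mm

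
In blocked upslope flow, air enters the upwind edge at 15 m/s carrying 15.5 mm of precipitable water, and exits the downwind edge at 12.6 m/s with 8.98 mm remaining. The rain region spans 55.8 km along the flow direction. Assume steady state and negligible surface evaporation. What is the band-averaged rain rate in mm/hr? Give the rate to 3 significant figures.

R ≈ 7.70 mm/hr

Column moisture flux per unit crosswind length is F = V × PW.
Inflow: F_in = 15 × 15.5 = 232.5 mm·m/s
Outflow: F_out = 12.6 × 8.98 = 113.148 mm·m/s
Steady-state rate R = (F_in − F_out)/L = (232.5 − 113.148) / 55800 m = 2.139e-03 mm/s.
R = 2.139e-03 × 3600 = 7.70 mm/hr.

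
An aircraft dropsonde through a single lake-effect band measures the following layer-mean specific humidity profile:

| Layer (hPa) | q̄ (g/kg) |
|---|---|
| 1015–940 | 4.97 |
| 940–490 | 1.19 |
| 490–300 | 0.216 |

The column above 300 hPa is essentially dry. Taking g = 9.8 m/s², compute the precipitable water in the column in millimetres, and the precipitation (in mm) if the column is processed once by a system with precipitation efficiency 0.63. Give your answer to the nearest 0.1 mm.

PW ≈ 9.7 mm; precipitation ≈ 6.1 mm

Precipitable water is the column-integrated vapour mass per unit area: PW = (1/g) Σ q̄ Δp, with q in kg/kg and Δp in Pa (1 kg/m² of water = 1 mm).
Layer 1015–940 hPa: Δp = 75 hPa = 7500 Pa, q̄ = 0.00497 kg/kg → 0.00497 × 7500 / 9.8 = 3.80 mm
Layer 940–490 hPa: Δp = 450 hPa = 45000 Pa, q̄ = 0.00119 kg/kg → 0.00119 × 45000 / 9.8 = 5.46 mm
Layer 490–300 hPa: Δp = 190 hPa = 19000 Pa, q̄ = 0.000216 kg/kg → 0.000216 × 19000 / 9.8 = 0.42 mm
PW = 3.80 + 5.46 + 0.42 = 9.68 ≈ 9.7 mm.
Precipitation = ε × PW = 0.63 × 9.7 = 6.1 mm.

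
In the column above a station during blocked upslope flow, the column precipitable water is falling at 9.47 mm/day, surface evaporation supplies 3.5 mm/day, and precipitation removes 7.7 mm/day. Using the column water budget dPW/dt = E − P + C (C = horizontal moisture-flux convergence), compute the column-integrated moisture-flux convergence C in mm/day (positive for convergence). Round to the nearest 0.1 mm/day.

C ≈ -5.3 mm/day

dPW/dt = -9.47 mm/day.
C = dPW/dt − E + P = (-9.47) − 3.5 + 7.7 = -5.3 mm/day.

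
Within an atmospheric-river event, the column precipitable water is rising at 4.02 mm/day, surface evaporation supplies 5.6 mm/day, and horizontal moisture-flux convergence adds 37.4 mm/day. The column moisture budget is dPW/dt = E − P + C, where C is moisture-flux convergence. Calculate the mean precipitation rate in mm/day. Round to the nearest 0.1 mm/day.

P ≈ 39.0 mm/day

dPW/dt = +4.02 mm/day.
P = E + C − dPW/dt = 5.6 + (37.4) − (+4.02) = 39.0 mm/day.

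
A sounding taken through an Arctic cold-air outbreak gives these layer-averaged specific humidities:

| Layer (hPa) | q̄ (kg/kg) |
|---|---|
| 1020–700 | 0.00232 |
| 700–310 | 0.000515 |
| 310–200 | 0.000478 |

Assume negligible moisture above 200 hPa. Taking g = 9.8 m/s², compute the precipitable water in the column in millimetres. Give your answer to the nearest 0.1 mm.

Precipitable water is the column-integrated vapour mass per unit area: PW = (1/g) Σ q̄ Δp, with q in kg/kg and Δp in Pa (1 kg/m² of water = 1 mm).
Layer 1020–700 hPa: Δp = 320 hPa = 32000 Pa, q̄ = 0.00232 kg/kg → 0.00232 × 32000 / 9.8 = 7.58 mm
Layer 700–310 hPa: Δp = 390 hPa = 39000 Pa, q̄ = 0.000515 kg/kg → 0.000515 × 39000 / 9.8 = 2.05 mm
Layer 310–200 hPa: Δp = 110 hPa = 11000 Pa, q̄ = 0.000478 kg/kg → 0.000478 × 11000 / 9.8 = 0.54 mm
PW = 7.58 + 2.05 + 0.54 = 10.17 ≈ 10.2 mm.

PW ≈ 10.2 mm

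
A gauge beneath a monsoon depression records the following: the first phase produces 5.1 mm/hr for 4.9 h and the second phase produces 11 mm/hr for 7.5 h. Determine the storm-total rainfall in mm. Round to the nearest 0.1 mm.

Total = Σ Rᵢ Δtᵢ = 5.1 × 4.9 + 11 × 7.5
      = 24.99 + 82.5 = 107.5 mm.

total ≈ 107.5 mm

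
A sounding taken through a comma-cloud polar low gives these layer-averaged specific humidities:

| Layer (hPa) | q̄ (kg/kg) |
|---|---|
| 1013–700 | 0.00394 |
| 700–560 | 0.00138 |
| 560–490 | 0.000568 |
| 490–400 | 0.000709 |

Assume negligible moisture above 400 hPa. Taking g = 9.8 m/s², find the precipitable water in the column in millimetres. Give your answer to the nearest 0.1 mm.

PW ≈ 15.6 mm

Precipitable water is the column-integrated vapour mass per unit area: PW = (1/g) Σ q̄ Δp, with q in kg/kg and Δp in Pa (1 kg/m² of water = 1 mm).
Layer 1013–700 hPa: Δp = 313 hPa = 31300 Pa, q̄ = 0.00394 kg/kg → 0.00394 × 31300 / 9.8 = 12.58 mm
Layer 700–560 hPa: Δp = 140 hPa = 14000 Pa, q̄ = 0.00138 kg/kg → 0.00138 × 14000 / 9.8 = 1.97 mm
Layer 560–490 hPa: Δp = 70 hPa = 7000 Pa, q̄ = 0.000568 kg/kg → 0.000568 × 7000 / 9.8 = 0.41 mm
Layer 490–400 hPa: Δp = 90 hPa = 9000 Pa, q̄ = 0.000709 kg/kg → 0.000709 × 9000 / 9.8 = 0.65 mm
PW = 12.58 + 1.97 + 0.41 + 0.65 = 15.61 ≈ 15.6 mm.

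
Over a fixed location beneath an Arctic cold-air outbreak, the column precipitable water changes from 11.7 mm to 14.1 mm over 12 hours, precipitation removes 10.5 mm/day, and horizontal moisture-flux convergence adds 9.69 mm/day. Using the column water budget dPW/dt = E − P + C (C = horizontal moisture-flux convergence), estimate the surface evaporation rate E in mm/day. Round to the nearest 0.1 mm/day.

dPW/dt = (14.1 − 11.7) mm / (12/24 day) = +4.800 mm/day.
E = dPW/dt + P − C = (+4.800) + 10.5 − (9.69) = 5.6 mm/day.

E ≈ 5.6 mm/day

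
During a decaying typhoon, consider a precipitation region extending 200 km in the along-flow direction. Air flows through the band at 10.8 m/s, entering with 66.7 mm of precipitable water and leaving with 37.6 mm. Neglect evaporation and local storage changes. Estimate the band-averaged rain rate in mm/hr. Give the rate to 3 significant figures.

R ≈ 5.66 mm/hr

Column moisture flux per unit crosswind length is F = V × PW.
Inflow: F_in = 10.8 × 66.7 = 720.36 mm·m/s
Outflow: F_out = 10.8 × 37.6 = 406.08 mm·m/s
Steady-state rate R = (F_in − F_out)/L = (720.36 − 406.08) / 200000 m = 1.571e-03 mm/s.
R = 1.571e-03 × 3600 = 5.66 mm/hr.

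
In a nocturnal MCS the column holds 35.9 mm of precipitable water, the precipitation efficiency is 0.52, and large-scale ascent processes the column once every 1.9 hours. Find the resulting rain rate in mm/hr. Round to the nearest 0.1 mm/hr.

R ≈ 9.8 mm/hr

Each overturning extracts ε × PW = 0.52 × 35.9 = 18.668 mm.
Rate = ε·PW / τ = 18.668 / 1.9 h = 9.8 mm/hr.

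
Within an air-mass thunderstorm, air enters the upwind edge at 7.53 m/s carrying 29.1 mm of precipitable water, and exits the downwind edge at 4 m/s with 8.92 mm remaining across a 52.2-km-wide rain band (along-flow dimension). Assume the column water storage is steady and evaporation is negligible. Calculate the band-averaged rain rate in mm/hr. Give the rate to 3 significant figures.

R ≈ 12.7 mm/hr

Column moisture flux per unit crosswind length is F = V × PW.
Inflow: F_in = 7.53 × 29.1 = 219.123 mm·m/s
Outflow: F_out = 4 × 8.92 = 35.68 mm·m/s
Steady-state rate R = (F_in − F_out)/L = (219.123 − 35.68) / 52200 m = 3.514e-03 mm/s.
R = 3.514e-03 × 3600 = 12.7 mm/hr.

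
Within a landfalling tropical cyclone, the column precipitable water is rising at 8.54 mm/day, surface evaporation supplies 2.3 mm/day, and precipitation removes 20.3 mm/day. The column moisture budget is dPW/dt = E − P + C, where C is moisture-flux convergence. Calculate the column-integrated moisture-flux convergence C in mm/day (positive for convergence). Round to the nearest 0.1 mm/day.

C ≈ 26.5 mm/day

dPW/dt = +8.54 mm/day.
C = dPW/dt − E + P = (+8.54) − 2.3 + 20.3 = 26.5 mm/day.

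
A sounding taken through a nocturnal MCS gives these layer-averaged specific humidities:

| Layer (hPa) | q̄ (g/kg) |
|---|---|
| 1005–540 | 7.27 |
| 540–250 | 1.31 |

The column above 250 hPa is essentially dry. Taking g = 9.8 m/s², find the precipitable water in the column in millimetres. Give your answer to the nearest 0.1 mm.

PW ≈ 38.4 mm

Precipitable water is the column-integrated vapour mass per unit area: PW = (1/g) Σ q̄ Δp, with q in kg/kg and Δp in Pa (1 kg/m² of water = 1 mm).
Layer 1005–540 hPa: Δp = 465 hPa = 46500 Pa, q̄ = 0.00727 kg/kg → 0.00727 × 46500 / 9.8 = 34.50 mm
Layer 540–250 hPa: Δp = 290 hPa = 29000 Pa, q̄ = 0.00131 kg/kg → 0.00131 × 29000 / 9.8 = 3.88 mm
PW = 34.50 + 3.88 = 38.38 ≈ 38.4 mm.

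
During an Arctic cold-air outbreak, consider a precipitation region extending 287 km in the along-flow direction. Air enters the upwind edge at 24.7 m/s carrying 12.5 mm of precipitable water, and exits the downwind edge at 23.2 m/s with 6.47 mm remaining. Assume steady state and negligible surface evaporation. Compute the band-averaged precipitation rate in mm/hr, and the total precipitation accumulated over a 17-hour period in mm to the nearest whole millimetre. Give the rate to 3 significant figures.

R ≈ 1.99 mm/hr; total ≈ 34 mm

Column moisture flux per unit crosswind length is F = V × PW.
Inflow: F_in = 24.7 × 12.5 = 308.75 mm·m/s
Outflow: F_out = 23.2 × 6.47 = 150.104 mm·m/s
Steady-state rate R = (F_in − F_out)/L = (308.75 − 150.104) / 287000 m = 5.528e-04 mm/s.
R = 5.528e-04 × 3600 = 1.99 mm/hr.
Over 17 h: total = 1.99 × 17 = 33.83 ≈ 34 mm.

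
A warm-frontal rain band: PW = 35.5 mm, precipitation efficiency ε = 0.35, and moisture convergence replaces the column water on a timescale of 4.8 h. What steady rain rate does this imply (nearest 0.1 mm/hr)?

Each overturning extracts ε × PW = 0.35 × 35.5 = 12.425 mm.
Rate = ε·PW / τ = 12.425 / 4.8 h = 2.6 mm/hr.

R ≈ 2.6 mm/hr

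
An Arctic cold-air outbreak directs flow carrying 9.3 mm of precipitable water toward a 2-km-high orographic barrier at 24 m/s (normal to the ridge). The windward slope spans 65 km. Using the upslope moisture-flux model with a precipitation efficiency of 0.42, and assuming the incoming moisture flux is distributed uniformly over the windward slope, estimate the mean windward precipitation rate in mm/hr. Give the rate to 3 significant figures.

Incoming column moisture flux per unit ridge length: F = V × PW = 24 × 9.3 = 223.2 mm·m/s.
Spread over the 65 km slope with efficiency ε = 0.42: R = ε·F/W = 0.42 × 223.2 / 65000 m = 1.442e-03 mm/s.
R = 1.442e-03 × 3600 = 5.19 mm/hr.

R ≈ 5.19 mm/hr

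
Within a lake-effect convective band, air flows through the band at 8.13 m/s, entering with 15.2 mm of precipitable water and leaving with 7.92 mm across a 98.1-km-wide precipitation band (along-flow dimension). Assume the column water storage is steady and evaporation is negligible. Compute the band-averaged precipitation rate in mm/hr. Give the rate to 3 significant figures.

Column moisture flux per unit crosswind length is F = V × PW.
Inflow: F_in = 8.13 × 15.2 = 123.576 mm·m/s
Outflow: F_out = 8.13 × 7.92 = 64.3896 mm·m/s
Steady-state rate R = (F_in − F_out)/L = (123.576 − 64.3896) / 98100 m = 6.033e-04 mm/s.
R = 6.033e-04 × 3600 = 2.17 mm/hr.

R ≈ 2.17 mm/hr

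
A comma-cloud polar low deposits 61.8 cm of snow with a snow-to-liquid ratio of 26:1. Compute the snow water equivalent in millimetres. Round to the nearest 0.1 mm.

SWE ≈ 23.8 mm

SWE = snow depth / ratio = 61.8 cm / 26 = 2.377 cm = 23.8 mm.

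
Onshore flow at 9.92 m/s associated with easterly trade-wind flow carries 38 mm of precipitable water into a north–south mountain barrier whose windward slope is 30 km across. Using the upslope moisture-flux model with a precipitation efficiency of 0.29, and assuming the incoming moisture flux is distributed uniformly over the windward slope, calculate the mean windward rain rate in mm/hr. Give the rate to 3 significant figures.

R ≈ 13.1 mm/hr

Incoming column moisture flux per unit ridge length: F = V × PW = 9.92 × 38 = 376.96 mm·m/s.
Spread over the 30 km slope with efficiency ε = 0.29: R = ε·F/W = 0.29 × 376.96 / 30000 m = 3.644e-03 mm/s.
R = 3.644e-03 × 3600 = 13.1 mm/hr.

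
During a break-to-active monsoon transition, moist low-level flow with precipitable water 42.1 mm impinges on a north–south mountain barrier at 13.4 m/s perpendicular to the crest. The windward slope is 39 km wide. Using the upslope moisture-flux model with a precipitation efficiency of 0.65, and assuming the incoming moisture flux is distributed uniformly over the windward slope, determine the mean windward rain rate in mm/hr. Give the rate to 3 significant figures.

R ≈ 33.8 mm/hr

Incoming column moisture flux per unit ridge length: F = V × PW = 13.4 × 42.1 = 564.14 mm·m/s.
Spread over the 39 km slope with efficiency ε = 0.65: R = ε·F/W = 0.65 × 564.14 / 39000 m = 9.402e-03 mm/s.
R = 9.402e-03 × 3600 = 33.8 mm/hr.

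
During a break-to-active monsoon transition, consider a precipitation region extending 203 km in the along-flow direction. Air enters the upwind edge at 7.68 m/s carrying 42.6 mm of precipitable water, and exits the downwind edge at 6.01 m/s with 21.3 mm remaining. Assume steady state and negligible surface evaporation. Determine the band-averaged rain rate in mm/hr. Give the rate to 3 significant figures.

R ≈ 3.53 mm/hr

Column moisture flux per unit crosswind length is F = V × PW.
Inflow: F_in = 7.68 × 42.6 = 327.168 mm·m/s
Outflow: F_out = 6.01 × 21.3 = 128.013 mm·m/s
Steady-state rate R = (F_in − F_out)/L = (327.168 − 128.013) / 203000 m = 9.811e-04 mm/s.
R = 9.811e-04 × 3600 = 3.53 mm/hr.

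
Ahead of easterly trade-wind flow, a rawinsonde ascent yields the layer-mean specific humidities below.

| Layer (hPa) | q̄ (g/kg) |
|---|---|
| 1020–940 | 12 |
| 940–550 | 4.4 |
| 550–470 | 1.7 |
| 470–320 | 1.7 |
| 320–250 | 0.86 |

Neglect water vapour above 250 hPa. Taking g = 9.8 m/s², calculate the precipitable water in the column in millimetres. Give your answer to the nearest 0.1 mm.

PW ≈ 31.9 mm

Precipitable water is the column-integrated vapour mass per unit area: PW = (1/g) Σ q̄ Δp, with q in kg/kg and Δp in Pa (1 kg/m² of water = 1 mm).
Layer 1020–940 hPa: Δp = 80 hPa = 8000 Pa, q̄ = 0.012 kg/kg → 0.012 × 8000 / 9.8 = 9.80 mm
Layer 940–550 hPa: Δp = 390 hPa = 39000 Pa, q̄ = 0.0044 kg/kg → 0.0044 × 39000 / 9.8 = 17.51 mm
Layer 550–470 hPa: Δp = 80 hPa = 8000 Pa, q̄ = 0.0017 kg/kg → 0.0017 × 8000 / 9.8 = 1.39 mm
Layer 470–320 hPa: Δp = 150 hPa = 15000 Pa, q̄ = 0.0017 kg/kg → 0.0017 × 15000 / 9.8 = 2.60 mm
Layer 320–250 hPa: Δp = 70 hPa = 7000 Pa, q̄ = 0.00086 kg/kg → 0.00086 × 7000 / 9.8 = 0.61 mm
PW = 9.80 + 17.51 + 1.39 + 2.60 + 0.61 = 31.91 ≈ 31.9 mm.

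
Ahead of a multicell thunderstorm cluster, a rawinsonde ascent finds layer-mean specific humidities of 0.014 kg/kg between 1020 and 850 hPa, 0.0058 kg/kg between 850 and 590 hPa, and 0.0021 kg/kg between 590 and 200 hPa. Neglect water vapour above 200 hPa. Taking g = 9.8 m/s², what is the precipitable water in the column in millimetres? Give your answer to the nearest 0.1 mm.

PW ≈ 48.0 mm

Precipitable water is the column-integrated vapour mass per unit area: PW = (1/g) Σ q̄ Δp, with q in kg/kg and Δp in Pa (1 kg/m² of water = 1 mm).
Layer 1020–850 hPa: Δp = 170 hPa = 17000 Pa, q̄ = 0.014 kg/kg → 0.014 × 17000 / 9.8 = 24.29 mm
Layer 850–590 hPa: Δp = 260 hPa = 26000 Pa, q̄ = 0.0058 kg/kg → 0.0058 × 26000 / 9.8 = 15.39 mm
Layer 590–200 hPa: Δp = 390 hPa = 39000 Pa, q̄ = 0.0021 kg/kg → 0.0021 × 39000 / 9.8 = 8.36 mm
PW = 24.29 + 15.39 + 8.36 = 48.04 ≈ 48.0 mm.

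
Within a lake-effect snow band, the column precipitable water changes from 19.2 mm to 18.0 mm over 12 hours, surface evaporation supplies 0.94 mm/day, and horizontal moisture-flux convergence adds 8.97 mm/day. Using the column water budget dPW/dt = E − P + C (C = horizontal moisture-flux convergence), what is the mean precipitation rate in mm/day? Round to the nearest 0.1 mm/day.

dPW/dt = (18.0 − 19.2) mm / (12/24 day) = -2.400 mm/day.
P = E + C − dPW/dt = 0.94 + (8.97) − (-2.400) = 12.3 mm/day.

P ≈ 12.3 mm/day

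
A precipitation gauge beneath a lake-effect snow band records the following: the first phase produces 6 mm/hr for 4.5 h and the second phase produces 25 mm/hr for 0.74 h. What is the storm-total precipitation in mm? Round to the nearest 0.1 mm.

Total = Σ Rᵢ Δtᵢ = 6 × 4.5 + 25 × 0.74
      = 27 + 18.5 = 45.5 mm.

total ≈ 45.5 mm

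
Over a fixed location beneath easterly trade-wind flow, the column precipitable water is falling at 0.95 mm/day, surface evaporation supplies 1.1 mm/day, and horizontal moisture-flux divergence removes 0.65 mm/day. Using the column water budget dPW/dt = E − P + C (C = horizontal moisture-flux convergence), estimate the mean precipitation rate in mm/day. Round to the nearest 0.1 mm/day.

dPW/dt = -0.95 mm/day.
P = E + C − dPW/dt = 1.1 + (-0.65) − (-0.95) = 1.4 mm/day.

P ≈ 1.4 mm/day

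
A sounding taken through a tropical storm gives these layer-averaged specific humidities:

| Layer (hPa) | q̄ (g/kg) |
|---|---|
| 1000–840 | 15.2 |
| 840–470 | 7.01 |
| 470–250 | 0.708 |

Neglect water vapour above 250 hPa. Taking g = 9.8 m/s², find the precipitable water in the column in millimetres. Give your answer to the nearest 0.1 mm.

Precipitable water is the column-integrated vapour mass per unit area: PW = (1/g) Σ q̄ Δp, with q in kg/kg and Δp in Pa (1 kg/m² of water = 1 mm).
Layer 1000–840 hPa: Δp = 160 hPa = 16000 Pa, q̄ = 0.0152 kg/kg → 0.0152 × 16000 / 9.8 = 24.82 mm
Layer 840–470 hPa: Δp = 370 hPa = 37000 Pa, q̄ = 0.00701 kg/kg → 0.00701 × 37000 / 9.8 = 26.47 mm
Layer 470–250 hPa: Δp = 220 hPa = 22000 Pa, q̄ = 0.000708 kg/kg → 0.000708 × 22000 / 9.8 = 1.59 mm
PW = 24.82 + 26.47 + 1.59 = 52.88 ≈ 52.9 mm.

PW ≈ 52.9 mm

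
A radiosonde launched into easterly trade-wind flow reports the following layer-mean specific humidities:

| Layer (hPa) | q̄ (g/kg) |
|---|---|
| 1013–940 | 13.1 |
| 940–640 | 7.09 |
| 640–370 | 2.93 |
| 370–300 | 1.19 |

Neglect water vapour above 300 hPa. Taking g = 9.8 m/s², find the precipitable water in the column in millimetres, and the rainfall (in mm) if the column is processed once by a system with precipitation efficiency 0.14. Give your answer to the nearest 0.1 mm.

Precipitable water is the column-integrated vapour mass per unit area: PW = (1/g) Σ q̄ Δp, with q in kg/kg and Δp in Pa (1 kg/m² of water = 1 mm).
Layer 1013–940 hPa: Δp = 73 hPa = 7300 Pa, q̄ = 0.0131 kg/kg → 0.0131 × 7300 / 9.8 = 9.76 mm
Layer 940–640 hPa: Δp = 300 hPa = 30000 Pa, q̄ = 0.00709 kg/kg → 0.00709 × 30000 / 9.8 = 21.70 mm
Layer 640–370 hPa: Δp = 270 hPa = 27000 Pa, q̄ = 0.00293 kg/kg → 0.00293 × 27000 / 9.8 = 8.07 mm
Layer 370–300 hPa: Δp = 70 hPa = 7000 Pa, q̄ = 0.00119 kg/kg → 0.00119 × 7000 / 9.8 = 0.85 mm
PW = 9.76 + 21.70 + 8.07 + 0.85 = 40.38 ≈ 40.4 mm.
Rainfall = ε × PW = 0.14 × 40.4 = 5.7 mm.

PW ≈ 40.4 mm; rainfall ≈ 5.7 mm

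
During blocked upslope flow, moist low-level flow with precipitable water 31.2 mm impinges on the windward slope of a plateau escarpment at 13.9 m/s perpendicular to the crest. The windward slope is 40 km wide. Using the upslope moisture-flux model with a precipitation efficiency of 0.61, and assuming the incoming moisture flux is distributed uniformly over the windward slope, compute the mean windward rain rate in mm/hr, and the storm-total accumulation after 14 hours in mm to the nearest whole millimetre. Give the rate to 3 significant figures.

Incoming column moisture flux per unit ridge length: F = V × PW = 13.9 × 31.2 = 433.68 mm·m/s.
Spread over the 40 km slope with efficiency ε = 0.61: R = ε·F/W = 0.61 × 433.68 / 40000 m = 6.614e-03 mm/s.
R = 6.614e-03 × 3600 = 23.8 mm/hr.
Over 14 h: total = 23.8 × 14 = 333.2 ≈ 333 mm.

R ≈ 23.8 mm/hr; total ≈ 333 mm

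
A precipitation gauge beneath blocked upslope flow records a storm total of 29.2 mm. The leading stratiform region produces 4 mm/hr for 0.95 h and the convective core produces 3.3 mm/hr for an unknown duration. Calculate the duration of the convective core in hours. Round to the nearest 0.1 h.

Known phases: 4 × 0.95 = 3.8 mm.
Remaining depth = 29.2 − 3.8 = 25.4 mm.
Duration = 25.4 / 3.3 = 7.7 h.

duration ≈ 7.7 h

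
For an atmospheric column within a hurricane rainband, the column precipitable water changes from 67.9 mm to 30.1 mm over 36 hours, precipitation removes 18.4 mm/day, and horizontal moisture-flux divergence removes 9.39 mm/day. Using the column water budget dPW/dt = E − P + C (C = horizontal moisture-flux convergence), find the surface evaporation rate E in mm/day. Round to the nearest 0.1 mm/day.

dPW/dt = (30.1 − 67.9) mm / (36/24 day) = -25.200 mm/day.
E = dPW/dt + P − C = (-25.200) + 18.4 − (-9.39) = 2.6 mm/day.

E ≈ 2.6 mm/day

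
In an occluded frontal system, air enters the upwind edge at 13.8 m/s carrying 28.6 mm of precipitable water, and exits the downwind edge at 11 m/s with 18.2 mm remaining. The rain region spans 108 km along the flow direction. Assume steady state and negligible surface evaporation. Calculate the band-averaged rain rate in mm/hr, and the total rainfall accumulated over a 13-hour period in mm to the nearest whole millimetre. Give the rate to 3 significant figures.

Column moisture flux per unit crosswind length is F = V × PW.
Inflow: F_in = 13.8 × 28.6 = 394.68 mm·m/s
Outflow: F_out = 11 × 18.2 = 200.2 mm·m/s
Steady-state rate R = (F_in − F_out)/L = (394.68 − 200.2) / 108000 m = 1.801e-03 mm/s.
R = 1.801e-03 × 3600 = 6.48 mm/hr.
Over 13 h: total = 6.48 × 13 = 84.24 ≈ 84 mm.

R ≈ 6.48 mm/hr; total ≈ 84 mm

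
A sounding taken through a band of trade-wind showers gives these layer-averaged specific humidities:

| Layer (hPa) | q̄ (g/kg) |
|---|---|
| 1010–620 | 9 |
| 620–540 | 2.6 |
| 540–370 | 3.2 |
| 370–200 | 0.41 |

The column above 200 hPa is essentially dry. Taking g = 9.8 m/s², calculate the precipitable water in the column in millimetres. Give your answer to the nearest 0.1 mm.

Precipitable water is the column-integrated vapour mass per unit area: PW = (1/g) Σ q̄ Δp, with q in kg/kg and Δp in Pa (1 kg/m² of water = 1 mm).
Layer 1010–620 hPa: Δp = 390 hPa = 39000 Pa, q̄ = 0.009 kg/kg → 0.009 × 39000 / 9.8 = 35.82 mm
Layer 620–540 hPa: Δp = 80 hPa = 8000 Pa, q̄ = 0.0026 kg/kg → 0.0026 × 8000 / 9.8 = 2.12 mm
Layer 540–370 hPa: Δp = 170 hPa = 17000 Pa, q̄ = 0.0032 kg/kg → 0.0032 × 17000 / 9.8 = 5.55 mm
Layer 370–200 hPa: Δp = 170 hPa = 17000 Pa, q̄ = 0.00041 kg/kg → 0.00041 × 17000 / 9.8 = 0.71 mm
PW = 35.82 + 2.12 + 5.55 + 0.71 = 44.20 ≈ 44.2 mm.

PW ≈ 44.2 mm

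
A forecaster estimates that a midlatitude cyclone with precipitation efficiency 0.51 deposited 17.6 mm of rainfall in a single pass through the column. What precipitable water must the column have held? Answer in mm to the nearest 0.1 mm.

PW ≈ 34.5 mm

PW = rainfall / ε = 17.6 / 0.51 = 34.5 mm.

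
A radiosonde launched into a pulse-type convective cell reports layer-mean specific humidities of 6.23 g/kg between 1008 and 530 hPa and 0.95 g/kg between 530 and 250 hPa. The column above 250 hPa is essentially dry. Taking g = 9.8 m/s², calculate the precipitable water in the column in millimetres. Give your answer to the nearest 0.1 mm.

Precipitable water is the column-integrated vapour mass per unit area: PW = (1/g) Σ q̄ Δp, with q in kg/kg and Δp in Pa (1 kg/m² of water = 1 mm).
Layer 1008–530 hPa: Δp = 478 hPa = 47800 Pa, q̄ = 0.00623 kg/kg → 0.00623 × 47800 / 9.8 = 30.39 mm
Layer 530–250 hPa: Δp = 280 hPa = 28000 Pa, q̄ = 0.00095 kg/kg → 0.00095 × 28000 / 9.8 = 2.71 mm
PW = 30.39 + 2.71 = 33.10 ≈ 33.1 mm.

PW ≈ 33.1 mm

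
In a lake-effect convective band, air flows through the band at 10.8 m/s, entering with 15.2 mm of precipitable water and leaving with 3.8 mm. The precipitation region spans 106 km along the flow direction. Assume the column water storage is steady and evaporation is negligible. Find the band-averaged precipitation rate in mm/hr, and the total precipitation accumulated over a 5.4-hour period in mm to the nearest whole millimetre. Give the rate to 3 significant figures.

Column moisture flux per unit crosswind length is F = V × PW.
Inflow: F_in = 10.8 × 15.2 = 164.16 mm·m/s
Outflow: F_out = 10.8 × 3.8 = 41.04 mm·m/s
Steady-state rate R = (F_in − F_out)/L = (164.16 − 41.04) / 106000 m = 1.162e-03 mm/s.
R = 1.162e-03 × 3600 = 4.18 mm/hr.
Over 5.4 h: total = 4.18 × 5.4 = 22.572 ≈ 23 mm.

R ≈ 4.18 mm/hr; total ≈ 23 mm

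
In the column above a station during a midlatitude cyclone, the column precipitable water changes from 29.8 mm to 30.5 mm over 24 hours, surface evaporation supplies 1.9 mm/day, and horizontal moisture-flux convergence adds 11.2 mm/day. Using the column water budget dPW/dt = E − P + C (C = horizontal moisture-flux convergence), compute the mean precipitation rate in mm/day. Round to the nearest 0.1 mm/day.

P ≈ 12.4 mm/day

dPW/dt = (30.5 − 29.8) mm / (24/24 day) = +0.700 mm/day.
P = E + C − dPW/dt = 1.9 + (11.2) − (+0.700) = 12.4 mm/day.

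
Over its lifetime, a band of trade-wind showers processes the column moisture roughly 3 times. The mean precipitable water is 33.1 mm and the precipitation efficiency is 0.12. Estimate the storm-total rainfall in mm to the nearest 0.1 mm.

rainfall ≈ 11.9 mm

Each cycle deposits ε × PW = 0.12 × 33.1 = 3.972 mm.
Over 3 cycles: 3 × 3.972 = 11.9 mm.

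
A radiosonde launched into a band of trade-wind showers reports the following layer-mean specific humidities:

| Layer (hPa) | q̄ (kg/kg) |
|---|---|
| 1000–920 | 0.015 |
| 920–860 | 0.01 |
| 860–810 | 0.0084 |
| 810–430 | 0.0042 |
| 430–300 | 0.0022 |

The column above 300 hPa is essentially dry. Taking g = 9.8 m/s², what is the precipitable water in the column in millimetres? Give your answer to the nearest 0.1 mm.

Precipitable water is the column-integrated vapour mass per unit area: PW = (1/g) Σ q̄ Δp, with q in kg/kg and Δp in Pa (1 kg/m² of water = 1 mm).
Layer 1000–920 hPa: Δp = 80 hPa = 8000 Pa, q̄ = 0.015 kg/kg → 0.015 × 8000 / 9.8 = 12.24 mm
Layer 920–860 hPa: Δp = 60 hPa = 6000 Pa, q̄ = 0.01 kg/kg → 0.01 × 6000 / 9.8 = 6.12 mm
Layer 860–810 hPa: Δp = 50 hPa = 5000 Pa, q̄ = 0.0084 kg/kg → 0.0084 × 5000 / 9.8 = 4.29 mm
Layer 810–430 hPa: Δp = 380 hPa = 38000 Pa, q̄ = 0.0042 kg/kg → 0.0042 × 38000 / 9.8 = 16.29 mm
Layer 430–300 hPa: Δp = 130 hPa = 13000 Pa, q̄ = 0.0022 kg/kg → 0.0022 × 13000 / 9.8 = 2.92 mm
PW = 12.24 + 6.12 + 4.29 + 16.29 + 2.92 = 41.86 ≈ 41.9 mm.

PW ≈ 41.9 mm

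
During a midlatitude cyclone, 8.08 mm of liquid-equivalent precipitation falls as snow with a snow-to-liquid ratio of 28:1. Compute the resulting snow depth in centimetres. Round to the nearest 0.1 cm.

Snow depth = liquid × ratio = 8.08 mm × 28 = 226.24 mm = 22.6 cm.

snow depth ≈ 22.6 cm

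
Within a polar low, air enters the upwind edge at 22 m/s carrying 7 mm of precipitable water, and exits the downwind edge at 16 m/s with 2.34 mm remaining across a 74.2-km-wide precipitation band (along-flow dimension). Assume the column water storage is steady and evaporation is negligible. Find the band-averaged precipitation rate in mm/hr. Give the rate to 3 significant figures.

R ≈ 5.66 mm/hr

Column moisture flux per unit crosswind length is F = V × PW.
Inflow: F_in = 22 × 7 = 154 mm·m/s
Outflow: F_out = 16 × 2.34 = 37.44 mm·m/s
Steady-state rate R = (F_in − F_out)/L = (154 − 37.44) / 74200 m = 1.571e-03 mm/s.
R = 1.571e-03 × 3600 = 5.66 mm/hr.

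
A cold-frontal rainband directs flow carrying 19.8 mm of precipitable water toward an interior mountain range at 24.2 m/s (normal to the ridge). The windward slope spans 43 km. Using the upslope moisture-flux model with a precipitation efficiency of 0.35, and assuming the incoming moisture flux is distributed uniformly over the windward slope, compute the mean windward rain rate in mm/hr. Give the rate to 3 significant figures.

R ≈ 14.0 mm/hr

Incoming column moisture flux per unit ridge length: F = V × PW = 24.2 × 19.8 = 479.16 mm·m/s.
Spread over the 43 km slope with efficiency ε = 0.35: R = ε·F/W = 0.35 × 479.16 / 43000 m = 3.900e-03 mm/s.
R = 3.900e-03 × 3600 = 14.0 mm/hr.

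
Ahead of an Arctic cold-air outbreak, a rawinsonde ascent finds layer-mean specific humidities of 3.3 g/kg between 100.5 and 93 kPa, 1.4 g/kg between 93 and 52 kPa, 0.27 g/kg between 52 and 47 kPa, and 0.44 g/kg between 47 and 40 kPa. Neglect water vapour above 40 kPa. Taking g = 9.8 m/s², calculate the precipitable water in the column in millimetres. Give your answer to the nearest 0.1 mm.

PW ≈ 8.8 mm

Precipitable water is the column-integrated vapour mass per unit area: PW = (1/g) Σ q̄ Δp, with q in kg/kg and Δp in Pa (1 kg/m² of water = 1 mm).
Layer 100.5–93 kPa: Δp = 75 hPa = 7500 Pa, q̄ = 0.0033 kg/kg → 0.0033 × 7500 / 9.8 = 2.53 mm
Layer 93–52 kPa: Δp = 410 hPa = 41000 Pa, q̄ = 0.0014 kg/kg → 0.0014 × 41000 / 9.8 = 5.86 mm
Layer 52–47 kPa: Δp = 50 hPa = 5000 Pa, q̄ = 0.00027 kg/kg → 0.00027 × 5000 / 9.8 = 0.14 mm
Layer 47–40 kPa: Δp = 70 hPa = 7000 Pa, q̄ = 0.00044 kg/kg → 0.00044 × 7000 / 9.8 = 0.31 mm
PW = 2.53 + 5.86 + 0.14 + 0.31 = 8.84 ≈ 8.8 mm.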